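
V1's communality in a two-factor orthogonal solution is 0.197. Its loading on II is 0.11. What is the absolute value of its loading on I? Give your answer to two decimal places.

0.43

Under orthogonal rotation h² = Σλ², so λ_I² = h² − (0.0121) = 0.197 − 0.0121 = 0.1849.
|λ| = √0.1849 = 0.4300.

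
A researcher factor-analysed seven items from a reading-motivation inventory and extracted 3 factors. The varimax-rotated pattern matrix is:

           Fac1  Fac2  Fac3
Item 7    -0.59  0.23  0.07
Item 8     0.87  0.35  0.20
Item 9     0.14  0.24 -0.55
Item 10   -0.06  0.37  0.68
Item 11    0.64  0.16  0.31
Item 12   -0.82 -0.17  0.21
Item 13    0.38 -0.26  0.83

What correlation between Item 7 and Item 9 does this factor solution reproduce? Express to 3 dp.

-0.066

r̂ = Σ λ_i·λ_j across factors = (-0.59)(0.14) + (0.23)(0.24) + (0.07)(-0.55)
  = -0.0826 +0.0552 -0.0385 = -0.0659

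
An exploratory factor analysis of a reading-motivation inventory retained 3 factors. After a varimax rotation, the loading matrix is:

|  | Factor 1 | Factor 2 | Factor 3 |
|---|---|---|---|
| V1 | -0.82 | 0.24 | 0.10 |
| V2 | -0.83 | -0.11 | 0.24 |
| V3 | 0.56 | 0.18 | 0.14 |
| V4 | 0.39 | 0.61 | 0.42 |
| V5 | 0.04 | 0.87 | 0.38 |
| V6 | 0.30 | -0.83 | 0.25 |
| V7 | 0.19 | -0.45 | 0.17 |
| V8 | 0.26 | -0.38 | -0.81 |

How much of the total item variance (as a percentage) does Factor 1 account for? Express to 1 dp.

25.3%

SS loadings for Factor 1 = (-0.82)² + (-0.83)² + 0.56² + 0.39² + 0.04² + 0.30² + 0.19² + 0.26² = 2.0223
With 8 standardized items, total variance = 8. Proportion = 2.0223/8 = 0.2528 → 25.28%.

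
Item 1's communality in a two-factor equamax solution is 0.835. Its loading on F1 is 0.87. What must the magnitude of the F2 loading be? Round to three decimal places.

Under orthogonal rotation h² = Σλ², so λ_F2² = h² − (0.7569) = 0.835 − 0.7569 = 0.0781.
|λ| = √0.0781 = 0.2795.

0.279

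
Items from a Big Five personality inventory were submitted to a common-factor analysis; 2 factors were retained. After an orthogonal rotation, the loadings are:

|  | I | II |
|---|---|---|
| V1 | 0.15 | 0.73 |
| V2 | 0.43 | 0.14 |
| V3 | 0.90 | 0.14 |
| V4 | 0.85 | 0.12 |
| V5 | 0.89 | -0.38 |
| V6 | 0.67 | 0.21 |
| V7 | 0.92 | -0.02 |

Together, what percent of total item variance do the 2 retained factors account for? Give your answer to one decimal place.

65.8%

Communalities: 0.5554, 0.2045, 0.8296, 0.7369, 0.9365, 0.4930, 0.8468; Σh² = 4.6027.
Total variance with 7 standardized items is 7, so the solution explains 4.6027/7 = 0.6575 = 65.75%.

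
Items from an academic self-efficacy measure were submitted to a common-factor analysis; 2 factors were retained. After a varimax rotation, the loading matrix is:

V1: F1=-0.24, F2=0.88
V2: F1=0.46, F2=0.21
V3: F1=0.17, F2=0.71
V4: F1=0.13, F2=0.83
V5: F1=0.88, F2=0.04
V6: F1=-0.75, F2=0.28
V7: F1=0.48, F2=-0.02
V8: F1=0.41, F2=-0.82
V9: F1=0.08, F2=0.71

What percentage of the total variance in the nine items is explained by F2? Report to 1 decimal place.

SS loadings for F2 = 0.88² + 0.21² + 0.71² + 0.83² + 0.04² + 0.28² + (-0.02)² + (-0.82)² + 0.71² = 3.2684
With 9 standardized items, total variance = 9. Proportion = 3.2684/9 = 0.3632 → 36.32%.

36.3%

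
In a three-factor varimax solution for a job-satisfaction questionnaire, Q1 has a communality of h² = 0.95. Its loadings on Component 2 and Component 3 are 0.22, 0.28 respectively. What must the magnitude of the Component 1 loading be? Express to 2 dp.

Under orthogonal rotation h² = Σλ², so λ_Component 1² = h² − (0.1268) = 0.95 − 0.1268 = 0.8232.
|λ| = √0.8232 = 0.9073.

0.91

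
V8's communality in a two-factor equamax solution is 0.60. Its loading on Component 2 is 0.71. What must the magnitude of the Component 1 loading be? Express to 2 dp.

0.31

Under orthogonal rotation h² = Σλ², so λ_Component 1² = h² − (0.5041) = 0.60 − 0.5041 = 0.0959.
|λ| = √0.0959 = 0.3097.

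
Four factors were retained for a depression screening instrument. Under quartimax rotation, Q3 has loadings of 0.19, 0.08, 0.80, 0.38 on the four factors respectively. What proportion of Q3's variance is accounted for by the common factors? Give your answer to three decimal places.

0.827

h² = 0.19² + 0.08² + 0.80² + 0.38² = 0.0361 + 0.0064 + 0.6400 + 0.1444 = 0.8269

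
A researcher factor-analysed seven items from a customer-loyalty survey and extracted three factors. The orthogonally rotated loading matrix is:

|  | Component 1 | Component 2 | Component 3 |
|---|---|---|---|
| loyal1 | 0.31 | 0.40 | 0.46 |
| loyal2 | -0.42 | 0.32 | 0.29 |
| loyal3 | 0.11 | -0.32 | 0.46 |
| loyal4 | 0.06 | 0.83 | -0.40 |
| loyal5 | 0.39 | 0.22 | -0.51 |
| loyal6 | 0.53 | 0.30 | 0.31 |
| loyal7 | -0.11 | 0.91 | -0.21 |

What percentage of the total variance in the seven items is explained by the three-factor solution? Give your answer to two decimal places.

SS loadings by factor: 0.7333, 2.0202, 1.0676; total = 3.8211.
Total variance with 7 standardized items is 7, so the solution explains 3.8211/7 = 0.5459 = 54.59%.

54.59%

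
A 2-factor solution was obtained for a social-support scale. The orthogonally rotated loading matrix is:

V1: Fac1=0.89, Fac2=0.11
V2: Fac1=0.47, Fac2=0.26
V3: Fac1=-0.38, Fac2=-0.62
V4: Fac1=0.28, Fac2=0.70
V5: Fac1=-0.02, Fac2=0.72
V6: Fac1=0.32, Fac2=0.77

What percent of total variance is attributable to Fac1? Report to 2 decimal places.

22.31%

SS loadings for Fac1 = 0.89² + 0.47² + (-0.38)² + 0.28² + (-0.02)² + 0.32² = 1.3386
With 6 standardized items, total variance = 6. Proportion = 1.3386/6 = 0.2231 → 22.31%.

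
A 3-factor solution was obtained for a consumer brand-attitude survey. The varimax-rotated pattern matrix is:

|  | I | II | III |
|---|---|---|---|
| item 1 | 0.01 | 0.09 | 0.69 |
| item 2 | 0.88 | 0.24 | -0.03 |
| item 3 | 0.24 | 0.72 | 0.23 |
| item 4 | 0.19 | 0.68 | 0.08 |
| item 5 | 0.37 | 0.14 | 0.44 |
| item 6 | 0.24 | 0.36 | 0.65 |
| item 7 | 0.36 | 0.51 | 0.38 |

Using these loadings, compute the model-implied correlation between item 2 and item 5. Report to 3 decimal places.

r̂ = Σ λ_i·λ_j across factors = (0.88)(0.37) + (0.24)(0.14) + (-0.03)(0.44)
  = +0.3256 +0.0336 -0.0132 = 0.3460

0.346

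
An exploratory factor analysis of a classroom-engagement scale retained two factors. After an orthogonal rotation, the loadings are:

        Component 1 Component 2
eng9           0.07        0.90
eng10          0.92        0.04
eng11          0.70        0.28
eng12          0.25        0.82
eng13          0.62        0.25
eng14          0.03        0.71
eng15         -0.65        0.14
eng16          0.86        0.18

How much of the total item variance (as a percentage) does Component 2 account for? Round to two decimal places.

27.26%

SS loadings for Component 2 = 0.90² + 0.04² + 0.28² + 0.82² + 0.25² + 0.71² + 0.14² + 0.18² = 2.1810
With 8 standardized items, total variance = 8. Proportion = 2.1810/8 = 0.2726 → 27.26%.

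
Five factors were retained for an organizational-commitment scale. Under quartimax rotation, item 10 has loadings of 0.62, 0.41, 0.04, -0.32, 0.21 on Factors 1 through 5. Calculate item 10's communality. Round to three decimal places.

h² = 0.62² + 0.41² + 0.04² + (-0.32)² + 0.21² = 0.3844 + 0.1681 + 0.0016 + 0.1024 + 0.0441 = 0.7006

0.701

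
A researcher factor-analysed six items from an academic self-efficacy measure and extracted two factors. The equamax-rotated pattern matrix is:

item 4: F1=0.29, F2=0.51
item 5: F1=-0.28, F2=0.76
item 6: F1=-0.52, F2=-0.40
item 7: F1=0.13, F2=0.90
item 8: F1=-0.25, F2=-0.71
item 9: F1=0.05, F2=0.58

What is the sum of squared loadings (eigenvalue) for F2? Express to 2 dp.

SS loadings for F2 = 0.51² + 0.76² + (-0.40)² + 0.90² + (-0.71)² + 0.58² = 0.2601 + 0.5776 + 0.1600 + 0.8100 + 0.5041 + 0.3364 = 2.6482

2.65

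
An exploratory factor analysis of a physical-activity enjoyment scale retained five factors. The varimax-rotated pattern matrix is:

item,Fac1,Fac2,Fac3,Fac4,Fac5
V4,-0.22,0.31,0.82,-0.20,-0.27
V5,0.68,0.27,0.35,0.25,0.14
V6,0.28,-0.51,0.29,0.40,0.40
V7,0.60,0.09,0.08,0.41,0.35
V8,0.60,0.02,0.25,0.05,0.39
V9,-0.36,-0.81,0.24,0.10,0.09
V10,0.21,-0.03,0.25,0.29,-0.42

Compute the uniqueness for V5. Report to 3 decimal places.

h² = 0.68² + 0.27² + 0.35² + 0.25² + 0.14² = 0.4624 + 0.0729 + 0.1225 + 0.0625 + 0.0196 = 0.7399
Uniqueness u² = 1 − h² = 1 − 0.7399 = 0.2601

0.260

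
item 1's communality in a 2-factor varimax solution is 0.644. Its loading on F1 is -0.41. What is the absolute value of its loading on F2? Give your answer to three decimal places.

Under orthogonal rotation h² = Σλ², so λ_F2² = h² − (0.1681) = 0.644 − 0.1681 = 0.4759.
|λ| = √0.4759 = 0.6899.

0.690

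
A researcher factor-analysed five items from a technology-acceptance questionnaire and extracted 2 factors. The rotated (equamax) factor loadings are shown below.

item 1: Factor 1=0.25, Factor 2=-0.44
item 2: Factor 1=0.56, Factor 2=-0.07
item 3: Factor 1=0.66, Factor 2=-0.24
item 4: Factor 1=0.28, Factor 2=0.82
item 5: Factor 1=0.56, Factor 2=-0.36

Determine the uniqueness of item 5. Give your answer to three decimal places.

0.557

h² = 0.56² + (-0.36)² = 0.3136 + 0.1296 = 0.4432
Uniqueness u² = 1 − h² = 1 − 0.4432 = 0.5568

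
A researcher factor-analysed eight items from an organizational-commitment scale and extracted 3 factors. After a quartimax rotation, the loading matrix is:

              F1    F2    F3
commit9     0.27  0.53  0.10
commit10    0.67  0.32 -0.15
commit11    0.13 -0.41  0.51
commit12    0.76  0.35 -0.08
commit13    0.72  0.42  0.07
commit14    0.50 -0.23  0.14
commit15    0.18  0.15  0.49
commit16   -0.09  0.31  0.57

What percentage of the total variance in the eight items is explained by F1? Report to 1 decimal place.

24.1%

SS loadings for F1 = 0.27² + 0.67² + 0.13² + 0.76² + 0.72² + 0.50² + 0.18² + (-0.09)² = 1.9252
With 8 standardized items, total variance = 8. Proportion = 1.9252/8 = 0.2407 → 24.07%.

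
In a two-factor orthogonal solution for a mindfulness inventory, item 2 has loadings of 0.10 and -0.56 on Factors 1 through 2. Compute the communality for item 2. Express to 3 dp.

h² = 0.10² + (-0.56)² = 0.0100 + 0.3136 = 0.3236

0.324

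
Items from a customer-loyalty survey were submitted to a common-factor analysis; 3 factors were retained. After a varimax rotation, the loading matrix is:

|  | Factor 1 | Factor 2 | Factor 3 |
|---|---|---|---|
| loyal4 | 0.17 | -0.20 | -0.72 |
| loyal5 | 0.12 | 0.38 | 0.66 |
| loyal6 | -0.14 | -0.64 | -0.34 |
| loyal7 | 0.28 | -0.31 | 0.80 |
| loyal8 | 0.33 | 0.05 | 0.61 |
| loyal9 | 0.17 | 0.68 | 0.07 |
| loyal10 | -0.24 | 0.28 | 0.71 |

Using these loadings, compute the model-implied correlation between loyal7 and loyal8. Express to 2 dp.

0.56

r̂ = Σ λ_i·λ_j across factors = (0.28)(0.33) + (-0.31)(0.05) + (0.80)(0.61)
  = +0.0924 -0.0155 +0.4880 = 0.5649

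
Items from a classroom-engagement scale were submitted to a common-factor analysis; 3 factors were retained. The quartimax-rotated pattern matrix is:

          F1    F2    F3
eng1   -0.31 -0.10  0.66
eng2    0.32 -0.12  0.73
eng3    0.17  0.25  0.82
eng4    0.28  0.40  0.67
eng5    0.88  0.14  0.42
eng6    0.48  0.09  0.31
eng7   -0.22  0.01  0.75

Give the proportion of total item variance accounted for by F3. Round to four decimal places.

SS loadings for F3 = 0.66² + 0.73² + 0.82² + 0.67² + 0.42² + 0.31² + 0.75² = 2.9248
Proportion of variance = 2.9248 / 7 = 0.4178.

0.4178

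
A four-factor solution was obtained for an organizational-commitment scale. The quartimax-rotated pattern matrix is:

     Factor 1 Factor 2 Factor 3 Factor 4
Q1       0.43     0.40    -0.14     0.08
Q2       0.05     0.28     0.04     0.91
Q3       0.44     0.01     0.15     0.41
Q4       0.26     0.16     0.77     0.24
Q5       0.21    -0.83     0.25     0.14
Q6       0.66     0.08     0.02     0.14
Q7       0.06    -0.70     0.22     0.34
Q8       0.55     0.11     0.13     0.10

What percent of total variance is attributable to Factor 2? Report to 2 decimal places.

18.27%

SS loadings for Factor 2 = 0.40² + 0.28² + 0.01² + 0.16² + (-0.83)² + 0.08² + (-0.70)² + 0.11² = 1.4615
With 8 standardized items, total variance = 8. Proportion = 1.4615/8 = 0.1827 → 18.27%.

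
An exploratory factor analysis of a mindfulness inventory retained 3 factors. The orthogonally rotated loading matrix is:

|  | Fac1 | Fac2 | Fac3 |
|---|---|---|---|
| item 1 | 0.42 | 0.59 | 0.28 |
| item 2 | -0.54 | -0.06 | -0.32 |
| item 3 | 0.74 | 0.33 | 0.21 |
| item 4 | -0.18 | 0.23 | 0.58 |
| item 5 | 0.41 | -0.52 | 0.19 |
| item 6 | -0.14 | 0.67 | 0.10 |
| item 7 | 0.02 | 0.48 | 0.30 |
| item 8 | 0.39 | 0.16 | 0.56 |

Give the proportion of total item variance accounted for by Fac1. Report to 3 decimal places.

SS loadings for Fac1 = 0.42² + (-0.54)² + 0.74² + (-0.18)² + 0.41² + (-0.14)² + 0.02² + 0.39² = 1.3882
Proportion of variance = 1.3882 / 8 = 0.1735.

0.174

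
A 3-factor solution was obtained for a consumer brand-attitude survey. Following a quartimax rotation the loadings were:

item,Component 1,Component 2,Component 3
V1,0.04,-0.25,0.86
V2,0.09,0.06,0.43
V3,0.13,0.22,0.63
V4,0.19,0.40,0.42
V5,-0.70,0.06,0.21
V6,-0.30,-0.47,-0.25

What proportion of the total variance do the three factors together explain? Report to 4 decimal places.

Communalities: 0.8037, 0.1966, 0.4622, 0.3725, 0.5377, 0.3734; Σh² = 2.7461.
Total variance with 6 standardized items is 6, so the solution explains 2.7461/6 = 0.4577.

0.4577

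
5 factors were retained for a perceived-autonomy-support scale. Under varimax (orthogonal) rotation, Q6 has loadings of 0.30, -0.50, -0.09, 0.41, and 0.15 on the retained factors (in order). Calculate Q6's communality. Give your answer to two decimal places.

h² = 0.30² + (-0.50)² + (-0.09)² + 0.41² + 0.15² = 0.0900 + 0.2500 + 0.0081 + 0.1681 + 0.0225 = 0.5387

0.54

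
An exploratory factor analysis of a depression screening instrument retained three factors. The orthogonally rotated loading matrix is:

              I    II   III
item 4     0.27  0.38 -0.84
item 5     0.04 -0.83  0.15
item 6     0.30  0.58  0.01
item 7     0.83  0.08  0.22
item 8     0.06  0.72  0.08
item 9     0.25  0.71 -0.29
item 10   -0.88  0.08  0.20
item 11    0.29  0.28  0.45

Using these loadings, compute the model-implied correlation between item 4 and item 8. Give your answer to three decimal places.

0.223

r̂ = Σ λ_i·λ_j across factors = (0.27)(0.06) + (0.38)(0.72) + (-0.84)(0.08)
  = +0.0162 +0.2736 -0.0672 = 0.2226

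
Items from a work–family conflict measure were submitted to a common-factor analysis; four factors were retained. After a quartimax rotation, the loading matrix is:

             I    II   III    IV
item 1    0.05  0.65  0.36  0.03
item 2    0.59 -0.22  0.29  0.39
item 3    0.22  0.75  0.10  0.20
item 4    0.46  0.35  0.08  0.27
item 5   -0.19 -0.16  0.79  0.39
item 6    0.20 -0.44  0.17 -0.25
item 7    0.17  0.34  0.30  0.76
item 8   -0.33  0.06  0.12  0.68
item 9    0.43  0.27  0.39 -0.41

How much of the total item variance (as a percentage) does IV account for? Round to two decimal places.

SS loadings for IV = 0.03² + 0.39² + 0.20² + 0.27² + 0.39² + (-0.25)² + 0.76² + 0.68² + (-0.41)² = 1.6886
With 9 standardized items, total variance = 9. Proportion = 1.6886/9 = 0.1876 → 18.76%.

18.76%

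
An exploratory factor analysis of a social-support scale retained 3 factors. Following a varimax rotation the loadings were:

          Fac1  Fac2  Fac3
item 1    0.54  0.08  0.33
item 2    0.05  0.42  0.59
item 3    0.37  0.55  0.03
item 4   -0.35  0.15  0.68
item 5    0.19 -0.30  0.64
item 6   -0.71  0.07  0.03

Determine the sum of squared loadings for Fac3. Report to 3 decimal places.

SS loadings for Fac3 = 0.33² + 0.59² + 0.03² + 0.68² + 0.64² + 0.03² = 0.1089 + 0.3481 + 0.0009 + 0.4624 + 0.4096 + 0.0009 = 1.3308

1.331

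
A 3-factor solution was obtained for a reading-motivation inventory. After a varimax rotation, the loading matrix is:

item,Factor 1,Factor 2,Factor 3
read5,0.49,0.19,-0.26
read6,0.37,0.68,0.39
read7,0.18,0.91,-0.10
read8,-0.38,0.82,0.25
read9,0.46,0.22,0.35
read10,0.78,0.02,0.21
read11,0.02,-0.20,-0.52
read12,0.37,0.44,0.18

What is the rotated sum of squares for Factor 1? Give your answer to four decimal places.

1.5111

SS loadings for Factor 1 = 0.49² + 0.37² + 0.18² + (-0.38)² + 0.46² + 0.78² + 0.02² + 0.37² = 0.2401 + 0.1369 + 0.0324 + 0.1444 + 0.2116 + 0.6084 + 0.0004 + 0.1369 = 1.5111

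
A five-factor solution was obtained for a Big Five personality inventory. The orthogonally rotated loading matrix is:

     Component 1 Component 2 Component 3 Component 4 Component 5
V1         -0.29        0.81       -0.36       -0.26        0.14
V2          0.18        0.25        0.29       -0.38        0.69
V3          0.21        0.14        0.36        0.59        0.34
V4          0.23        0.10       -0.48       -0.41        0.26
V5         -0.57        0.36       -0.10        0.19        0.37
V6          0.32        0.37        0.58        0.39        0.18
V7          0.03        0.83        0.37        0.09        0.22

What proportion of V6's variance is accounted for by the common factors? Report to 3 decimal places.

0.760

h² = 0.32² + 0.37² + 0.58² + 0.39² + 0.18² = 0.1024 + 0.1369 + 0.3364 + 0.1521 + 0.0324 = 0.7602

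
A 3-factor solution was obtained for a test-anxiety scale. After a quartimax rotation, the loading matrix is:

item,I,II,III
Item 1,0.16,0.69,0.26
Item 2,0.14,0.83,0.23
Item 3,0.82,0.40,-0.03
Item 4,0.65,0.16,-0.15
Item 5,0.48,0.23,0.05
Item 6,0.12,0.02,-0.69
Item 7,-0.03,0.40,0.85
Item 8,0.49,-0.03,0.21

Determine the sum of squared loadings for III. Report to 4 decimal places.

1.3891

SS loadings for III = 0.26² + 0.23² + (-0.03)² + (-0.15)² + 0.05² + (-0.69)² + 0.85² + 0.21² = 0.0676 + 0.0529 + 0.0009 + 0.0225 + 0.0025 + 0.4761 + 0.7225 + 0.0441 = 1.3891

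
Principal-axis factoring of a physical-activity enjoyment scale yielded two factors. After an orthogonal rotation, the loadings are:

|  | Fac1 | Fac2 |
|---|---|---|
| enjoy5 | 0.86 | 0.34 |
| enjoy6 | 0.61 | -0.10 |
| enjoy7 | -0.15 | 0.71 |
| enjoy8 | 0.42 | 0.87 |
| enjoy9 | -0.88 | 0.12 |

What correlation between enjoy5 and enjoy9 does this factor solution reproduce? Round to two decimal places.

r̂ = Σ λ_i·λ_j across factors = (0.86)(-0.88) + (0.34)(0.12)
  = -0.7568 +0.0408 = -0.7160

-0.72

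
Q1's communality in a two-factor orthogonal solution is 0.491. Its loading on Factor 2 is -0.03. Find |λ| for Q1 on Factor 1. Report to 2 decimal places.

0.70

Under orthogonal rotation h² = Σλ², so λ_Factor 1² = h² − (0.0009) = 0.491 − 0.0009 = 0.4901.
|λ| = √0.4901 = 0.7001.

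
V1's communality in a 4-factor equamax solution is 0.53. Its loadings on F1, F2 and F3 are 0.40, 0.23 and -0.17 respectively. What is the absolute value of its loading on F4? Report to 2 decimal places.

Under orthogonal rotation h² = Σλ², so λ_F4² = h² − (0.2418) = 0.53 − 0.2418 = 0.2882.
|λ| = √0.2882 = 0.5368.

0.54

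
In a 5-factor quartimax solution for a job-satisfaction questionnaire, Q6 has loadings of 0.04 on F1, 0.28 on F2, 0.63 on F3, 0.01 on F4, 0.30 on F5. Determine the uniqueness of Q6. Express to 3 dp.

h² = 0.04² + 0.28² + 0.63² + 0.01² + 0.30² = 0.0016 + 0.0784 + 0.3969 + 0.0001 + 0.0900 = 0.5670
Uniqueness u² = 1 − h² = 1 − 0.5670 = 0.4330

0.433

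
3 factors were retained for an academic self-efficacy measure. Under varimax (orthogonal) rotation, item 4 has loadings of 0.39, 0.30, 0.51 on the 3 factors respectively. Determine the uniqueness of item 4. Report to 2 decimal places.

0.50

h² = 0.39² + 0.30² + 0.51² = 0.1521 + 0.0900 + 0.2601 = 0.5022
Uniqueness u² = 1 − h² = 1 − 0.5022 = 0.4978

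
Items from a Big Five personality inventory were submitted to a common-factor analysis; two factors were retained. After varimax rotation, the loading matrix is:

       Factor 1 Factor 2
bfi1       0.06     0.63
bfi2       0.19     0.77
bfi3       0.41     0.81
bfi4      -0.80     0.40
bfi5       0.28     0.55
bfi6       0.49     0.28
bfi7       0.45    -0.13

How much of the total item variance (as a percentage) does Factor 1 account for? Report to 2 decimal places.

SS loadings for Factor 1 = 0.06² + 0.19² + 0.41² + (-0.80)² + 0.28² + 0.49² + 0.45² = 1.3688
With 7 standardized items, total variance = 7. Proportion = 1.3688/7 = 0.1955 → 19.55%.

19.55%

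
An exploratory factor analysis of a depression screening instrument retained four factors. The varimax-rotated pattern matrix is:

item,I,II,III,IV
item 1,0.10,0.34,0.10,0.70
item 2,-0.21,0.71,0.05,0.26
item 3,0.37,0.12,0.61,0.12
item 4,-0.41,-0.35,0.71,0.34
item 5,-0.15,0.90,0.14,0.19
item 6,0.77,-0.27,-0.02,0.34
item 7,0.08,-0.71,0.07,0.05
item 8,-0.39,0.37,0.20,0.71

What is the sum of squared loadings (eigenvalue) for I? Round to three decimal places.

1.133

SS loadings for I = 0.10² + (-0.21)² + 0.37² + (-0.41)² + (-0.15)² + 0.77² + 0.08² + (-0.39)² = 0.0100 + 0.0441 + 0.1369 + 0.1681 + 0.0225 + 0.5929 + 0.0064 + 0.1521 = 1.1330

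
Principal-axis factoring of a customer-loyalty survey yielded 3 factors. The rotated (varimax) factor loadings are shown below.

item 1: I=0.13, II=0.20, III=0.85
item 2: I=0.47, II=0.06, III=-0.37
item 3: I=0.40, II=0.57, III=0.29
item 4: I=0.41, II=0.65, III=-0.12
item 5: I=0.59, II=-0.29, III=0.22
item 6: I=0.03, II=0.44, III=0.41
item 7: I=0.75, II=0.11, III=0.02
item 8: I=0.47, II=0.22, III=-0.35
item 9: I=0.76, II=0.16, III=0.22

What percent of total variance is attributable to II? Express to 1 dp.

SS loadings for II = 0.20² + 0.06² + 0.57² + 0.65² + (-0.29)² + 0.44² + 0.11² + 0.22² + 0.16² = 1.1548
With 9 standardized items, total variance = 9. Proportion = 1.1548/9 = 0.1283 → 12.83%.

12.8%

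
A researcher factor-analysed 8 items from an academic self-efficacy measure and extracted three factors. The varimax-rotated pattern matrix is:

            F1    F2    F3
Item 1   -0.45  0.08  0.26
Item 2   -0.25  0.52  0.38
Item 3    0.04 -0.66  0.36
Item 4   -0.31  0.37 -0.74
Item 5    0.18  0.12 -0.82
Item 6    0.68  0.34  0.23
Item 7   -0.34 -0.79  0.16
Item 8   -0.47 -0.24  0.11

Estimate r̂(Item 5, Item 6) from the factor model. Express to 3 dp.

r̂ = Σ λ_i·λ_j across factors = (0.18)(0.68) + (0.12)(0.34) + (-0.82)(0.23)
  = +0.1224 +0.0408 -0.1886 = -0.0254

-0.025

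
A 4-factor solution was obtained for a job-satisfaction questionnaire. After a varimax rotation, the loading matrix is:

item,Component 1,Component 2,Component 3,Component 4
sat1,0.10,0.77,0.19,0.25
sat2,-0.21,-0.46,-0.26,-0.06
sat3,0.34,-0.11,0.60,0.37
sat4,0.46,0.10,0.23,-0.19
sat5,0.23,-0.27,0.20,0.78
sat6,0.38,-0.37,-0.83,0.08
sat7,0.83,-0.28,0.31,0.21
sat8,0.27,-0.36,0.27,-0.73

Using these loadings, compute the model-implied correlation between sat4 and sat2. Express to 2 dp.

r̂ = Σ λ_i·λ_j across factors = (0.46)(-0.21) + (0.10)(-0.46) + (0.23)(-0.26) + (-0.19)(-0.06)
  = -0.0966 -0.0460 -0.0598 +0.0114 = -0.1910

-0.19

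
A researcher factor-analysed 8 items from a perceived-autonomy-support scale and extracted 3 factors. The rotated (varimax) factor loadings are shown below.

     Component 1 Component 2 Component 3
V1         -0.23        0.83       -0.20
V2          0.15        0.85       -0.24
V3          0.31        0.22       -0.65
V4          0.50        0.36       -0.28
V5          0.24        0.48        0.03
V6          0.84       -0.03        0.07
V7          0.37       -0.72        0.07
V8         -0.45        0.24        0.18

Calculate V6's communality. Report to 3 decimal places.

0.711

h² = 0.84² + (-0.03)² + 0.07² = 0.7056 + 0.0009 + 0.0049 = 0.7114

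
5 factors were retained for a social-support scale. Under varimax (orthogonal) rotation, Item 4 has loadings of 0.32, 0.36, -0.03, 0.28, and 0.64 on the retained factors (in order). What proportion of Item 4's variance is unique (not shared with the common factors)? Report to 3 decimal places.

h² = 0.32² + 0.36² + (-0.03)² + 0.28² + 0.64² = 0.1024 + 0.1296 + 0.0009 + 0.0784 + 0.4096 = 0.7209
Uniqueness u² = 1 − h² = 1 − 0.7209 = 0.2791

0.279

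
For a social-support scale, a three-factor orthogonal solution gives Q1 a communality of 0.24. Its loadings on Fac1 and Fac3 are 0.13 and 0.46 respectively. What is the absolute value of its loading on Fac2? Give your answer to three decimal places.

0.107

Under orthogonal rotation h² = Σλ², so λ_Fac2² = h² − (0.2285) = 0.24 − 0.2285 = 0.0115.
|λ| = √0.0115 = 0.1072.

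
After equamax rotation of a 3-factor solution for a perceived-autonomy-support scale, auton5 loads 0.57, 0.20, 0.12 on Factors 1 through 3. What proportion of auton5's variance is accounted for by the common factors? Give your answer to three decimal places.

0.379

h² = 0.57² + 0.20² + 0.12² = 0.3249 + 0.0400 + 0.0144 = 0.3793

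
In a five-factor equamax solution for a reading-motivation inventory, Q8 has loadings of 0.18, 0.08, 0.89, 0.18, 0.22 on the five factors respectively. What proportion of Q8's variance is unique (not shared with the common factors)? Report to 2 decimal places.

0.09

h² = 0.18² + 0.08² + 0.89² + 0.18² + 0.22² = 0.0324 + 0.0064 + 0.7921 + 0.0324 + 0.0484 = 0.9117
Uniqueness u² = 1 − h² = 1 − 0.9117 = 0.0883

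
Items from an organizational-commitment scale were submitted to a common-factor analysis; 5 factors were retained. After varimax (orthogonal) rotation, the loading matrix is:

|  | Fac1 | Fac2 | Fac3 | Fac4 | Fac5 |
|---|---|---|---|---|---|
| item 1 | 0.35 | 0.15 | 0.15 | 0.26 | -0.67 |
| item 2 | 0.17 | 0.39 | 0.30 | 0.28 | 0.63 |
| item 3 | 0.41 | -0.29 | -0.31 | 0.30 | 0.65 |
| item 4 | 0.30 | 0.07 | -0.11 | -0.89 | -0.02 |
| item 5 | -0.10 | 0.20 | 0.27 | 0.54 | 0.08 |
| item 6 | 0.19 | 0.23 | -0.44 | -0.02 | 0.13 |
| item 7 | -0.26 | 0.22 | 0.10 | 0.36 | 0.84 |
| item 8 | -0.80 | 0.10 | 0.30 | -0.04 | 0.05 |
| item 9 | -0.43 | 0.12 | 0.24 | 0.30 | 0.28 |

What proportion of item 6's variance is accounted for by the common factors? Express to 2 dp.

0.30

h² = 0.19² + 0.23² + (-0.44)² + (-0.02)² + 0.13² = 0.0361 + 0.0529 + 0.1936 + 0.0004 + 0.0169 = 0.2999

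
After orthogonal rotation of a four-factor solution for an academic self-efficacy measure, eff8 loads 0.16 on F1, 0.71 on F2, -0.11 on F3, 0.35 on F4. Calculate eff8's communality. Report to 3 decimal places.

h² = 0.16² + 0.71² + (-0.11)² + 0.35² = 0.0256 + 0.5041 + 0.0121 + 0.1225 = 0.6643

0.664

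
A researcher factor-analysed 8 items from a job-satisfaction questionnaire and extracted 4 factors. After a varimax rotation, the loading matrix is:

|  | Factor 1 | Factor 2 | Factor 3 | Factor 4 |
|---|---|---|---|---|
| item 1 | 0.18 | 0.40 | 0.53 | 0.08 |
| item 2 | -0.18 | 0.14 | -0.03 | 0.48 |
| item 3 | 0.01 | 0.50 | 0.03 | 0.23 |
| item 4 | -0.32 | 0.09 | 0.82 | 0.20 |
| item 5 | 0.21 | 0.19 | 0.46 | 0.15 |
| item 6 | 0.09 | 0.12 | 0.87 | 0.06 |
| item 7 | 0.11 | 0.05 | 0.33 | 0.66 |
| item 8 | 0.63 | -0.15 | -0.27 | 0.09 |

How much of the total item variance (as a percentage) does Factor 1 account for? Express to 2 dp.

7.86%

SS loadings for Factor 1 = 0.18² + (-0.18)² + 0.01² + (-0.32)² + 0.21² + 0.09² + 0.11² + 0.63² = 0.6285
With 8 standardized items, total variance = 8. Proportion = 0.6285/8 = 0.0786 → 7.86%.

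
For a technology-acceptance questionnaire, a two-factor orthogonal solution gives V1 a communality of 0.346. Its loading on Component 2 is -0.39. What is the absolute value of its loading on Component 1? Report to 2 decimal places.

0.44

Under orthogonal rotation h² = Σλ², so λ_Component 1² = h² − (0.1521) = 0.346 − 0.1521 = 0.1939.
|λ| = √0.1939 = 0.4403.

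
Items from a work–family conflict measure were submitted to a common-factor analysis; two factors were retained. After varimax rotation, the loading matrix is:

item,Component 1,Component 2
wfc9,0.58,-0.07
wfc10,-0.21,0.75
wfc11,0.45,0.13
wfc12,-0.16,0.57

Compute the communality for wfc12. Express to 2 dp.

0.35

h² = (-0.16)² + 0.57² = 0.0256 + 0.3249 = 0.3505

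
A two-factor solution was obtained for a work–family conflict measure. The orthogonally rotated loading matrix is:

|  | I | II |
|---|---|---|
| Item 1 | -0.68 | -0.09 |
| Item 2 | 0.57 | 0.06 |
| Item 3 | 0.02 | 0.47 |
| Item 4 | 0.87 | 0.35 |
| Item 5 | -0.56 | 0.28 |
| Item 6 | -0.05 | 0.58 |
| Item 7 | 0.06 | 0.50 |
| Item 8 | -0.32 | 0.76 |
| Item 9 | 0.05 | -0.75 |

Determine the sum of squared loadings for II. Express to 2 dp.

2.16

SS loadings for II = (-0.09)² + 0.06² + 0.47² + 0.35² + 0.28² + 0.58² + 0.50² + 0.76² + (-0.75)² = 0.0081 + 0.0036 + 0.2209 + 0.1225 + 0.0784 + 0.3364 + 0.2500 + 0.5776 + 0.5625 = 2.1600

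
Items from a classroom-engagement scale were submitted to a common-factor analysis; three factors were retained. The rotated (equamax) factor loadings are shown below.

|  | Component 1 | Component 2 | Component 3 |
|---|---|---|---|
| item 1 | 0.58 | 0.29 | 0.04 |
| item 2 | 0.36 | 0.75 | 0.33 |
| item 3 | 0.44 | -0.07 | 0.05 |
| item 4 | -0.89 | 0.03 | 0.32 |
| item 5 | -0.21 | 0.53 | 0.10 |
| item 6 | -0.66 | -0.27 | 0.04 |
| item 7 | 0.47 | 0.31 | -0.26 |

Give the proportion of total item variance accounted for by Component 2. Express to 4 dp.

SS loadings for Component 2 = 0.29² + 0.75² + (-0.07)² + 0.03² + 0.53² + (-0.27)² + 0.31² = 1.1023
Proportion of variance = 1.1023 / 7 = 0.1575.

0.1575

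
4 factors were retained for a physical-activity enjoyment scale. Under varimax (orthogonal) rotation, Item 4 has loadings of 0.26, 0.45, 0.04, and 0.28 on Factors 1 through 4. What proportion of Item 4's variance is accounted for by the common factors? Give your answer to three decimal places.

0.350

h² = 0.26² + 0.45² + 0.04² + 0.28² = 0.0676 + 0.2025 + 0.0016 + 0.0784 = 0.3501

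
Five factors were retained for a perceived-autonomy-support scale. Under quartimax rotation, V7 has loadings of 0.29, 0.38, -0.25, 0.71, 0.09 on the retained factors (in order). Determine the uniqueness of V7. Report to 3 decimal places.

h² = 0.29² + 0.38² + (-0.25)² + 0.71² + 0.09² = 0.0841 + 0.1444 + 0.0625 + 0.5041 + 0.0081 = 0.8032
Uniqueness u² = 1 − h² = 1 − 0.8032 = 0.1968

0.197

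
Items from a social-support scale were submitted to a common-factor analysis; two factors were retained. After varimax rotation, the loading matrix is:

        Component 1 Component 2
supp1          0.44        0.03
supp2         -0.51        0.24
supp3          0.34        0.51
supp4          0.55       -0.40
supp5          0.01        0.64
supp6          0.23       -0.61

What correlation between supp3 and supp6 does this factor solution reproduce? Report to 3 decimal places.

r̂ = Σ λ_i·λ_j across factors = (0.34)(0.23) + (0.51)(-0.61)
  = +0.0782 -0.3111 = -0.2329

-0.233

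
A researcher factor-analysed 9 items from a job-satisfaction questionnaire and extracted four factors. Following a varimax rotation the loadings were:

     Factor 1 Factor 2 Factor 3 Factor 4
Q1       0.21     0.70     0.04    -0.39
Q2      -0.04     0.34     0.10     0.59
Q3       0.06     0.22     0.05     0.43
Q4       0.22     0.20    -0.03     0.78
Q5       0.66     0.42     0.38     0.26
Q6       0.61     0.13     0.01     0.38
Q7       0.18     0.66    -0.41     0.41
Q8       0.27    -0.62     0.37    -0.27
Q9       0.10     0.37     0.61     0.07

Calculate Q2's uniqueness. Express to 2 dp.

h² = (-0.04)² + 0.34² + 0.10² + 0.59² = 0.0016 + 0.1156 + 0.0100 + 0.3481 = 0.4753
Uniqueness u² = 1 − h² = 1 − 0.4753 = 0.5247

0.52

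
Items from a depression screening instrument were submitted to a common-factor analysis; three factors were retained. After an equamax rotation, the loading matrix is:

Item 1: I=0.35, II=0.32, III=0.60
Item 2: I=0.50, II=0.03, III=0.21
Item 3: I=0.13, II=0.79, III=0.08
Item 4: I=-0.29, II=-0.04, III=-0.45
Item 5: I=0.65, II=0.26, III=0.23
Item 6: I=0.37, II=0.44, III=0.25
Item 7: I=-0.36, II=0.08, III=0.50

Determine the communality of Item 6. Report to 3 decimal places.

0.393

h² = 0.37² + 0.44² + 0.25² = 0.1369 + 0.1936 + 0.0625 = 0.3930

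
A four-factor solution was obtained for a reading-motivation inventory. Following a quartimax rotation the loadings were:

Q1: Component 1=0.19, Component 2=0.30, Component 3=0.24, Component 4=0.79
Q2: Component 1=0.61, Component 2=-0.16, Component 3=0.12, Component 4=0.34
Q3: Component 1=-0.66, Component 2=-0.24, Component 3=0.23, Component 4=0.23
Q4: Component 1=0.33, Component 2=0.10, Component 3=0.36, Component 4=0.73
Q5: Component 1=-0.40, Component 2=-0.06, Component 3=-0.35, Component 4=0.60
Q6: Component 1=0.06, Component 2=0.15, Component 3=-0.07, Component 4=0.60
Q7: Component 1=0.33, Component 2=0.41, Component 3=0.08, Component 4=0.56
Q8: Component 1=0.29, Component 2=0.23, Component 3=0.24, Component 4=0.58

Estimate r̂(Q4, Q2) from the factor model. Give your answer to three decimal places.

r̂ = Σ λ_i·λ_j across factors = (0.33)(0.61) + (0.10)(-0.16) + (0.36)(0.12) + (0.73)(0.34)
  = +0.2013 -0.0160 +0.0432 +0.2482 = 0.4767

0.477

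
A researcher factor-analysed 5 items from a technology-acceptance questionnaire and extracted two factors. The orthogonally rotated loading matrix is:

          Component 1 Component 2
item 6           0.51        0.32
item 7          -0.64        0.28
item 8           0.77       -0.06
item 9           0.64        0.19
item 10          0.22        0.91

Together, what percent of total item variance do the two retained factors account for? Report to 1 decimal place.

55.4%

SS loadings by factor: 1.7206, 1.0486; total = 2.7692.
Total variance with 5 standardized items is 5, so the solution explains 2.7692/5 = 0.5538 = 55.38%.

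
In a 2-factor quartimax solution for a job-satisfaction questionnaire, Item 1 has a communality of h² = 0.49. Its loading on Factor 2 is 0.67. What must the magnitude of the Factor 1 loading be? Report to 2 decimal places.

Under orthogonal rotation h² = Σλ², so λ_Factor 1² = h² − (0.4489) = 0.49 − 0.4489 = 0.0411.
|λ| = √0.0411 = 0.2027.

0.20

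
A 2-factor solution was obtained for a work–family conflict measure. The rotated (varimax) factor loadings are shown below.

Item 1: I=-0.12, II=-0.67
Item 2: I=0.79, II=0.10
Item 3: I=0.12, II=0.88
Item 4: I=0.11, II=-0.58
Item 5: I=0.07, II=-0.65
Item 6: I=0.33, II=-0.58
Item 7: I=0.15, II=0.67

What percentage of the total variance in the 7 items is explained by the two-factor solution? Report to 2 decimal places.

Communalities: 0.4633, 0.6341, 0.7888, 0.3485, 0.4274, 0.4453, 0.4714; Σh² = 3.5788.
Total variance with 7 standardized items is 7, so the solution explains 3.5788/7 = 0.5113 = 51.13%.

51.13%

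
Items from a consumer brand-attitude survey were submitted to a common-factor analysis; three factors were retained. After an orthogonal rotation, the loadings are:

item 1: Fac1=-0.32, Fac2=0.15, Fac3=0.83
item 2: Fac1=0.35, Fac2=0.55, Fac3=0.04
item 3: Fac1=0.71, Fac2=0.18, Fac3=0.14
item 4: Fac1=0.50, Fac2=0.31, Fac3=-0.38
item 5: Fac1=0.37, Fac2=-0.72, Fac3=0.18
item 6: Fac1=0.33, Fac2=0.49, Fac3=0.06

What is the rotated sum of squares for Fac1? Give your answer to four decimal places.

SS loadings for Fac1 = (-0.32)² + 0.35² + 0.71² + 0.50² + 0.37² + 0.33² = 0.1024 + 0.1225 + 0.5041 + 0.2500 + 0.1369 + 0.1089 = 1.2248

1.2248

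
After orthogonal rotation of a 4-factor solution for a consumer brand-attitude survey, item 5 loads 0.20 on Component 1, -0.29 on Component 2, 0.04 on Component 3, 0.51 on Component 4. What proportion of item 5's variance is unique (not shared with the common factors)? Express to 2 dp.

0.61

h² = 0.20² + (-0.29)² + 0.04² + 0.51² = 0.0400 + 0.0841 + 0.0016 + 0.2601 = 0.3858
Uniqueness u² = 1 − h² = 1 − 0.3858 = 0.6142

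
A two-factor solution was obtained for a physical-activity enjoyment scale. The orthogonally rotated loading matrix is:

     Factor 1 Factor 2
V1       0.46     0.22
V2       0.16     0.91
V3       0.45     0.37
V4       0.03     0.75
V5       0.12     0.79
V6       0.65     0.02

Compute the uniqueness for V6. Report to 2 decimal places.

0.58

h² = 0.65² + 0.02² = 0.4225 + 0.0004 = 0.4229
Uniqueness u² = 1 − h² = 1 − 0.4229 = 0.5771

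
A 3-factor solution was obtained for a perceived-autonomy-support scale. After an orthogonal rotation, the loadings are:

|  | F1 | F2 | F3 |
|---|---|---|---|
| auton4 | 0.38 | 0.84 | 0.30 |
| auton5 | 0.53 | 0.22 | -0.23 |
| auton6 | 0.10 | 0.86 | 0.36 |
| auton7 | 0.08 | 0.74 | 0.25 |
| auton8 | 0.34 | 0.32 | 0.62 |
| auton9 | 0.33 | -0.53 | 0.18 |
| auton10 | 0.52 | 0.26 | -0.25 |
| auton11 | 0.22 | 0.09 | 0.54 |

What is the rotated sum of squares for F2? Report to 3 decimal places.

SS loadings for F2 = 0.84² + 0.22² + 0.86² + 0.74² + 0.32² + (-0.53)² + 0.26² + 0.09² = 0.7056 + 0.0484 + 0.7396 + 0.5476 + 0.1024 + 0.2809 + 0.0676 + 0.0081 = 2.5002

2.500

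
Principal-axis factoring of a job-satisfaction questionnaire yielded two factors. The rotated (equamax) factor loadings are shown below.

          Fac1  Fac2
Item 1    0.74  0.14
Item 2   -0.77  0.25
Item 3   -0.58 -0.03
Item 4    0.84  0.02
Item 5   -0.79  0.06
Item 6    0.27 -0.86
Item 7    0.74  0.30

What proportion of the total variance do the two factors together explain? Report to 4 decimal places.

Communalities: 0.5672, 0.6554, 0.3373, 0.7060, 0.6277, 0.8125, 0.6376; Σh² = 4.3437.
Total variance with 7 standardized items is 7, so the solution explains 4.3437/7 = 0.6205.

0.6205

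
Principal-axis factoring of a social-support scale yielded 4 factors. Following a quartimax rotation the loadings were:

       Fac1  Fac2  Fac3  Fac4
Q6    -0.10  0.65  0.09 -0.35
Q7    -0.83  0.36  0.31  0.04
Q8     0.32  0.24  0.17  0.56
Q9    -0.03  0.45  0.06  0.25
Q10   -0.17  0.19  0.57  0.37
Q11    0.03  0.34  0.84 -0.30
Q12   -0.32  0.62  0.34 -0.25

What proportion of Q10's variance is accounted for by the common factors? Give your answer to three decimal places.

h² = (-0.17)² + 0.19² + 0.57² + 0.37² = 0.0289 + 0.0361 + 0.3249 + 0.1369 = 0.5268

0.527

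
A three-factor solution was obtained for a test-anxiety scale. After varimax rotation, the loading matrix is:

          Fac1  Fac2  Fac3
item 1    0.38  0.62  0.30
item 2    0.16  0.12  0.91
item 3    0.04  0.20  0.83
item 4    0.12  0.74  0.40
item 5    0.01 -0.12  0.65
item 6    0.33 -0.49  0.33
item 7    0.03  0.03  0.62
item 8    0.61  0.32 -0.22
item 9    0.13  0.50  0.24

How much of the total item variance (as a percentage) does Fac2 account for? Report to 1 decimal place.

17.7%

SS loadings for Fac2 = 0.62² + 0.12² + 0.20² + 0.74² + (-0.12)² + (-0.49)² + 0.03² + 0.32² + 0.50² = 1.5942
With 9 standardized items, total variance = 9. Proportion = 1.5942/9 = 0.1771 → 17.71%.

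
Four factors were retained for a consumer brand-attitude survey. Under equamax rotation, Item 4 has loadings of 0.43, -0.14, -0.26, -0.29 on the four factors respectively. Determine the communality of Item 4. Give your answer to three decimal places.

h² = 0.43² + (-0.14)² + (-0.26)² + (-0.29)² = 0.1849 + 0.0196 + 0.0676 + 0.0841 = 0.3562

0.356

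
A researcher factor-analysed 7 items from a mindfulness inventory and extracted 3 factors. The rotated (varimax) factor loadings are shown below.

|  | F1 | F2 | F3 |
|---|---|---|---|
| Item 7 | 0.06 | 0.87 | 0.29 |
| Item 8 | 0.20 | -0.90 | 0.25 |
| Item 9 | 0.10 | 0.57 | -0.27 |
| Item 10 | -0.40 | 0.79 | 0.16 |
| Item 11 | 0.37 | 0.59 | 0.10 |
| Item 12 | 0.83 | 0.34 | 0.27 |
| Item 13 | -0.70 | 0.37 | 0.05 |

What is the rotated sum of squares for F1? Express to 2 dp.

SS loadings for F1 = 0.06² + 0.20² + 0.10² + (-0.40)² + 0.37² + 0.83² + (-0.70)² = 0.0036 + 0.0400 + 0.0100 + 0.1600 + 0.1369 + 0.6889 + 0.4900 = 1.5294

1.53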